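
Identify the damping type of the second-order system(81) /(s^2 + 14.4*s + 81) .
Standard form: ωn²/(s²+2ζωn·s+ωn²) gives ωn=9, ζ=0.8.
Underdamped (ζ = 0.8 < 1)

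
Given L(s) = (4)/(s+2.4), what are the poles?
Set denominator = 0: s + 2.4 = 0 → Poles: -2.4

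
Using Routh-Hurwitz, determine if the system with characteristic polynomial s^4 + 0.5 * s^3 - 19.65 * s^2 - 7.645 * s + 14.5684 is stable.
Routh array:
s^4: [1, -19.65, 14.5684]; s^3: [0.5, -7.645]; s^2: [-4.36, 14.5684]; s^1: [-5.97431]; s^0: [14.5684]
First column: [1, 0.5, -4.36, -5.97431, 14.5684]. Sign changes = 2.
No, unstable (2 RHP root(s))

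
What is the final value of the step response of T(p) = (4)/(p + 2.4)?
FVT: lim_{t→∞} y(t) = lim_{p→0} p*Y(p) where Y(p) = T(p)/p.
= lim_{p→0} T(p) = T(0) = num(0)/den(0) = 4/2.4 = 1.667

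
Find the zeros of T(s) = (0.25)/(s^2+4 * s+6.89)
Numerator is a nonzero constant (0.25) → Zeros: none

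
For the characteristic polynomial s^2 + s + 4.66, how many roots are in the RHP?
Poles: -0.5 + 2.1j, -0.5 - 2.1j. RHP poles (Re>0): 0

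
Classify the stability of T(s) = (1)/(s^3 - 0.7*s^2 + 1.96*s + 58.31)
Denominator: s^3 - 0.7*s^2 + 1.96*s + 58.31 = (s + 3.5)(s^2 - 4.2*s + 16.66). Poles: -3.5, 2.1 + 3.5j, 2.1 - 3.5j. Unstable (2 pole(s) in RHP)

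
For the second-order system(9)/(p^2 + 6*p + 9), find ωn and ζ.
Standard form: ωn²/(p²+2ζωn·p+ωn²).
const=9=ωn² → ωn=3, p coeff=6=2ζωn → ζ=1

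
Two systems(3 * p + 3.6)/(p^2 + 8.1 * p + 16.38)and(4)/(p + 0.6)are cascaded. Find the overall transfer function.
Series: H = H₁ · H₂ = (n₁·n₂)/(d₁·d₂).
Num: n₁·n₂ = 12*p + 14.4. Den: d₁·d₂ = p^3 + 8.7*p^2 + 21.24*p + 9.828.
H(p) = (12*p + 14.4)/(p^3 + 8.7*p^2 + 21.24*p + 9.828)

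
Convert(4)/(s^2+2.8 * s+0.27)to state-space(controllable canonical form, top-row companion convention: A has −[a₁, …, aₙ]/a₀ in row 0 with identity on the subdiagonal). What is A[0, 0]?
Reachable canonical form for den = s^2 + 2.8*s + 0.27: top row of A = -[a₁,a₂,...,aₙ]/a₀, ones on the subdiagonal, zeros elsewhere.
A = [[-2.8, -0.27], [1, 0]].
A[0,0] = -2.8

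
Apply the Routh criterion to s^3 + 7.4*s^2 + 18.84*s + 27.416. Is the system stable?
Routh array:
s^3: [1, 18.84]; s^2: [7.4, 27.416]; s^1: [15.1351]; s^0: [27.416]
First column: [1, 7.4, 15.1351, 27.416]. Sign changes = 0.
Yes, stable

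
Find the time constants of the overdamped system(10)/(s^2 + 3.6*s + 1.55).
Overdamped: real poles at -0.5, -3.1. τ = -1/pole → τ₁ = 2, τ₂ = 0.3226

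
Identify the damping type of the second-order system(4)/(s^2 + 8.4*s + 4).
Standard form: ωn²/(s²+2ζωn·s+ωn²) gives ωn=2, ζ=2.1.
Overdamped (ζ = 2.1 > 1)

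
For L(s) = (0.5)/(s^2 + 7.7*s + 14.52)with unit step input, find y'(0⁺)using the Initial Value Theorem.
IVT: y'(0⁺) = lim_{s→∞} s²·Y(s) = lim_{s→∞} s·L(s).
deg(num) = 0, deg(den) = 2, relative degree = 2 ≥ 2, so s·L(s) → 0. Initial slope = 0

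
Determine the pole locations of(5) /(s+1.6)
Set denominator = 0: s + 1.6 = 0 → Poles: -1.6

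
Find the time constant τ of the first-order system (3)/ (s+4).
First-order system: τ = -1/pole. Pole = -4. τ = -1/(-4) = 0.25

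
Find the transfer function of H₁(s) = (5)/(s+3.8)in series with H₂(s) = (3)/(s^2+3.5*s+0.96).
Series: H = H₁ · H₂ = (n₁·n₂)/(d₁·d₂).
Num: n₁·n₂ = 15. Den: d₁·d₂ = s^3 + 7.3*s^2 + 14.26*s + 3.648.
H(s) = (15)/(s^3 + 7.3*s^2 + 14.26*s + 3.648)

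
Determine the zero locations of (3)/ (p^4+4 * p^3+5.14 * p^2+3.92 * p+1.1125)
Numerator is a nonzero constant (3) → Zeros: none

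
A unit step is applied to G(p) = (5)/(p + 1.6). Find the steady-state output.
FVT: lim_{t→∞} y(t) = lim_{p→0} p*Y(p) where Y(p) = G(p)/p.
= lim_{p→0} G(p) = G(0) = num(0)/den(0) = 5/1.6 = 3.125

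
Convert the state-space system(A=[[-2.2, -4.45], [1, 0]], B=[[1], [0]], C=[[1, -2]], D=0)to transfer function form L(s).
L(s) = C(sI - A)⁻¹B + D.
Characteristic polynomial det(sI - A) = s^2 + 2.2*s + 4.45.
Numerator from C·adj(sI-A)·B + D·det(sI-A) = s - 2.
L(s) = (s - 2)/(s^2 + 2.2*s + 4.45)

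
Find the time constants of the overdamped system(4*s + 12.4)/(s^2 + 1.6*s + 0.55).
Overdamped: real poles at -0.5, -1.1. τ = -1/pole → τ₁ = 2, τ₂ = 0.9091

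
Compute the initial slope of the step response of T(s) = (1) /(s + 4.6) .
IVT: y'(0⁺) = lim_{s→∞} s²·Y(s) = lim_{s→∞} s·T(s).
deg(num) = 0, deg(den) = 1, relative degree = 1, so s·T(s) → (leading num)/(leading den) = 1/1 = 1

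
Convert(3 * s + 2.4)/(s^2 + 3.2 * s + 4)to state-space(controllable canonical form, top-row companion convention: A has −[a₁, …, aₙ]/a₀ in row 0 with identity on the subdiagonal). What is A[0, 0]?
Reachable canonical form for den = s^2 + 3.2*s + 4: top row of A = -[a₁,a₂,...,aₙ]/a₀, ones on the subdiagonal, zeros elsewhere.
A = [[-3.2, -4], [1, 0]].
A[0,0] = -3.2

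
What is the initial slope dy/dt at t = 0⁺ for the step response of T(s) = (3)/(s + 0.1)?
IVT: y'(0⁺) = lim_{s→∞} s²·Y(s) = lim_{s→∞} s·T(s).
deg(num) = 0, deg(den) = 1, relative degree = 1, so s·T(s) → (leading num)/(leading den) = 3/1 = 3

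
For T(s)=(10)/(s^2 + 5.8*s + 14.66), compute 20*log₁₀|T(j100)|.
Substitute s = j*100: T(j100) = -0.000998101 - 5.79748e-05j.
|T(j100)| = sqrt(Re² + Im²) = 0.0009998.
20*log₁₀(0.0009998) = -60.00 dB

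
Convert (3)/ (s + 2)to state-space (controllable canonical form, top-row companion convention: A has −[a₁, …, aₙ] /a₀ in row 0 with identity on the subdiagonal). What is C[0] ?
Reachable canonical form: C = numerator coefficients (right-aligned, zero-padded to length n).
num = 3, C = [[3]].
C[0] = 3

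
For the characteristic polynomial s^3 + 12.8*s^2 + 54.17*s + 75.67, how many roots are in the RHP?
s^3 + 12.8*s^2 + 54.17*s + 75.67 = (s + 4.7)(s + 3.5)(s + 4.6). Poles: -3.5, -4.6, -4.7. RHP poles (Re>0): 0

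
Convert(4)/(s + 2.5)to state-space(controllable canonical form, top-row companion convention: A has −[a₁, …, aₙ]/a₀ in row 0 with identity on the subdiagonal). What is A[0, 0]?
Reachable canonical form for den = s + 2.5: top row of A = -[a₁,a₂,...,aₙ]/a₀, ones on the subdiagonal, zeros elsewhere.
A = [[-2.5]].
A[0,0] = -2.5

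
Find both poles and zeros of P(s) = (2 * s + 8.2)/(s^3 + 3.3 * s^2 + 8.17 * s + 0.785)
Set denominator = 0: s^3 + 3.3*s^2 + 8.17*s + 0.785 = (s + 0.1)(s^2 + 3.2*s + 7.85) = 0 → Poles: -0.1, -1.6 + 2.3j, -1.6 - 2.3j
Set numerator = 0: 2*s + 8.2 = 0 → Zeros: -4.1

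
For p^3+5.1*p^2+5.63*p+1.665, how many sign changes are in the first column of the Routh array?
Routh array:
p^3: [1, 5.63]; p^2: [5.1, 1.665]; p^1: [5.30353]; p^0: [1.665]
First column: [1, 5.1, 5.30353, 1.665]. Sign changes = 0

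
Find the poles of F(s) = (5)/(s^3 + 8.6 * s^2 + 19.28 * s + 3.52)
Set denominator = 0: s^3 + 8.6*s^2 + 19.28*s + 3.52 = (s + 0.2)(s + 4)(s + 4.4) = 0 → Poles: -0.2, -4, -4.4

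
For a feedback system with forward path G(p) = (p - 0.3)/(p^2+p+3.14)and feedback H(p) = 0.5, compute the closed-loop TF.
Closed-loop T = G/(1+GH).
Numerator: G_num * H_den = p - 0.3.
Denominator: G_den * H_den + G_num * H_num = (p^2 + p + 3.14) + (0.5*p - 0.15) = p^2 + 1.5*p + 2.99.
T(p) = (p - 0.3)/(p^2 + 1.5*p + 2.99)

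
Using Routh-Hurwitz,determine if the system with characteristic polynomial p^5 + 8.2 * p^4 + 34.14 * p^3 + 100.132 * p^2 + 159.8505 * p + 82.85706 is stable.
Routh array:
p^5: [1, 34.14, 159.8505]; p^4: [8.2, 100.132, 82.85706]; p^3: [21.9288, 149.746]; p^2: [44.1363, 82.85706]; p^1: [108.579]; p^0: [82.85706]
First column: [1, 8.2, 21.9288, 44.1363, 108.579, 82.85706]. Sign changes = 0.
Yes, stable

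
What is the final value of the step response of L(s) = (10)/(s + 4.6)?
FVT: lim_{t→∞} y(t) = lim_{s→0} s*Y(s) where Y(s) = L(s)/s.
= lim_{s→0} L(s) = L(0) = num(0)/den(0) = 10/4.6 = 2.174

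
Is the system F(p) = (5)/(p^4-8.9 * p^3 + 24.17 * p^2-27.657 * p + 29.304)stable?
Denominator: p^4 - 8.9*p^3 + 24.17*p^2 - 27.657*p + 29.304 = (p - 3.3)(p - 4.8)(p^2 - 0.8*p + 1.85). Poles: 0.4 + 1.3j, 0.4 - 1.3j, 3.3, 4.8. All Re(p)<0: No (unstable)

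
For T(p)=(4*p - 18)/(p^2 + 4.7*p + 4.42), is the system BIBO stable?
Denominator: p^2 + 4.7*p + 4.42 = (p + 3.4)(p + 1.3). Poles: -1.3, -3.4. All Re(p)<0: Yes (stable)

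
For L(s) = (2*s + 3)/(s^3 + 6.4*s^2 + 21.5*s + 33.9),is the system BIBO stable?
Denominator: s^3 + 6.4*s^2 + 21.5*s + 33.9 = (s + 3)(s^2 + 3.4*s + 11.3). Poles: -1.7 + 2.9j, -1.7 - 2.9j, -3. All Re(p)<0: Yes (stable)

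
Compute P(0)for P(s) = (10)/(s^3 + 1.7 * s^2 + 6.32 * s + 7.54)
DC gain = P(0) = num(0)/den(0) = 10/7.54 = 1.326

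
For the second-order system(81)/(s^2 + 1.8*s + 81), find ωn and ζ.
Standard form: ωn²/(s²+2ζωn·s+ωn²).
const=81=ωn² → ωn=9, s coeff=1.8=2ζωn → ζ=0.1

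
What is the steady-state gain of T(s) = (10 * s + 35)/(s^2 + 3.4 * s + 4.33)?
DC gain = T(0) = num(0)/den(0) = 35/4.33 = 8.083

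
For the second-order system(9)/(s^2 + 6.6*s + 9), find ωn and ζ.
Standard form: ωn²/(s²+2ζωn·s+ωn²).
const=9=ωn² → ωn=3, s coeff=6.6=2ζωn → ζ=1.1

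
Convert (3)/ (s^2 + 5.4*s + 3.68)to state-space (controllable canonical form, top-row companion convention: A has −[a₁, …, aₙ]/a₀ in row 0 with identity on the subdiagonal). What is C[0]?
Reachable canonical form: C = numerator coefficients (right-aligned, zero-padded to length n).
num = 3, C = [[0, 3]].
C[0] = 0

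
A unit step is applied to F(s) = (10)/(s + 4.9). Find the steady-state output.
FVT: lim_{t→∞} y(t) = lim_{s→0} s*Y(s) where Y(s) = F(s)/s.
= lim_{s→0} F(s) = F(0) = num(0)/den(0) = 10/4.9 = 2.041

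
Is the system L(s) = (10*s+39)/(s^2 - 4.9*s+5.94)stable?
Denominator: s^2 - 4.9*s + 5.94 = (s - 2.7)(s - 2.2). Poles: 2.2, 2.7. All Re(p)<0: No (unstable)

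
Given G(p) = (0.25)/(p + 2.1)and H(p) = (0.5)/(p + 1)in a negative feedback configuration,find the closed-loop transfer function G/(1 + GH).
Closed-loop T = G/(1+GH).
Numerator: G_num * H_den = 0.25*p + 0.25.
Denominator: G_den * H_den + G_num * H_num = (p^2 + 3.1*p + 2.1) + (0.125) = p^2 + 3.1*p + 2.225.
T(p) = (0.25*p + 0.25)/(p^2 + 3.1*p + 2.225)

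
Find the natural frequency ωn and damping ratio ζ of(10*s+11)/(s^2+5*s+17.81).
Underdamped: complex pole -2.5 + 3.4j. ωn = |pole| = 4.22, ζ = -Re(pole)/ωn = 0.5924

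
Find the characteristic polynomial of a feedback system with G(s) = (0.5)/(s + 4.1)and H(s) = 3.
Characteristic poly = G_den * H_den + G_num * H_num = (s + 4.1) + (1.5) = s + 5.6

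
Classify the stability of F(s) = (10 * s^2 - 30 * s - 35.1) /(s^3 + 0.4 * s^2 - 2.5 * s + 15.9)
Denominator: s^3 + 0.4*s^2 - 2.5*s + 15.9 = (s + 3)(s^2 - 2.6*s + 5.3). Poles: -3, 1.3 + 1.9j, 1.3 - 1.9j. Unstable (2 pole(s) in RHP)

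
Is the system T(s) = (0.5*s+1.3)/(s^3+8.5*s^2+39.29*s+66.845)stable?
Denominator: s^3 + 8.5*s^2 + 39.29*s + 66.845 = (s + 2.9)(s^2 + 5.6*s + 23.05). Poles: -2.8 + 3.9j, -2.8 - 3.9j, -2.9. All Re(p)<0: Yes (stable)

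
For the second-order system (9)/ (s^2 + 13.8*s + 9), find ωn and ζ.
Standard form: ωn²/(s²+2ζωn·s+ωn²).
const=9=ωn² → ωn=3, s coeff=13.8=2ζωn → ζ=2.3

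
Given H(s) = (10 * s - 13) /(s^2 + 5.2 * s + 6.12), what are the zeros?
Set numerator = 0: 10*s - 13 = 0 → Zeros: 1.3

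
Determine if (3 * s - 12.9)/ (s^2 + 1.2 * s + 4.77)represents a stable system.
Denominator: s^2 + 1.2*s + 4.77. Poles: -0.6 + 2.1j, -0.6 - 2.1j. All Re(p)<0: Yes (stable)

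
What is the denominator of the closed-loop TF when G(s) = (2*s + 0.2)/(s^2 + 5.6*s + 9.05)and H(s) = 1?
Characteristic poly = G_den * H_den + G_num * H_num = (s^2 + 5.6*s + 9.05) + (2*s + 0.2) = s^2 + 7.6*s + 9.25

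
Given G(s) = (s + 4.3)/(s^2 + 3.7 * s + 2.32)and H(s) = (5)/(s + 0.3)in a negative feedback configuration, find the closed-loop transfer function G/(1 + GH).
Closed-loop T = G/(1+GH).
Numerator: G_num * H_den = s^2 + 4.6*s + 1.29.
Denominator: G_den * H_den + G_num * H_num = (s^3 + 4*s^2 + 3.43*s + 0.696) + (5*s + 21.5) = s^3 + 4*s^2 + 8.43*s + 22.196.
T(s) = (s^2 + 4.6*s + 1.29)/(s^3 + 4*s^2 + 8.43*s + 22.196)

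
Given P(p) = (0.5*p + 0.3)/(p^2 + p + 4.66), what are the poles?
Set denominator = 0: p^2 + p + 4.66 = 0 → Poles: -0.5 + 2.1j, -0.5 - 2.1j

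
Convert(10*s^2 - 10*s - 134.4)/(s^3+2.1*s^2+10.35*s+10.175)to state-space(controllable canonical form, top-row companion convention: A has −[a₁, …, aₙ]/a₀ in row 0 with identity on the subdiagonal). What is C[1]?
Reachable canonical form: C = numerator coefficients (right-aligned, zero-padded to length n).
num = 10*s^2 - 10*s - 134.4, C = [[10, -10, -134.4]].
C[1] = -10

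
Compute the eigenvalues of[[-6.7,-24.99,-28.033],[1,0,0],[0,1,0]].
Eigenvalues solve det(λI - A) = 0.
Characteristic polynomial: λ^3 + 6.7*λ^2 + 24.99*λ + 28.033 = 0.
Factor: (λ + 1.7)(λ^2 + 5*λ + 16.49) = 0.
Roots: -1.7, -2.5 + 3.2j, -2.5 - 3.2j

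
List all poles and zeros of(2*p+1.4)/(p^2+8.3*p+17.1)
Set denominator = 0: p^2 + 8.3*p + 17.1 = (p + 4.5)(p + 3.8) = 0 → Poles: -3.8, -4.5
Set numerator = 0: 2*p + 1.4 = 0 → Zeros: -0.7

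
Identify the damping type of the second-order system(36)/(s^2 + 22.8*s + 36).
Standard form: ωn²/(s²+2ζωn·s+ωn²) gives ωn=6, ζ=1.9.
Overdamped (ζ = 1.9 > 1)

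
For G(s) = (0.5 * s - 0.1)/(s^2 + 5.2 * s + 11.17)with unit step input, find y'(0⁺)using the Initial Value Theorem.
IVT: y'(0⁺) = lim_{s→∞} s²·Y(s) = lim_{s→∞} s·G(s).
deg(num) = 1, deg(den) = 2, relative degree = 1, so s·G(s) → (leading num)/(leading den) = 0.5/1 = 0.5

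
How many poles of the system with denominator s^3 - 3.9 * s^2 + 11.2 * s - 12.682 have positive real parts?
s^3 - 3.9*s^2 + 11.2*s - 12.682 = (s - 1.7)(s^2 - 2.2*s + 7.46). Poles: 1.1 + 2.5j, 1.1 - 2.5j, 1.7. RHP poles (Re>0): 3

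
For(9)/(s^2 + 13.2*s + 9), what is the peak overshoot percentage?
Standard form: ωn²/(s²+2ζωn·s+ωn²) → ωn = 3, ζ = 2.2.
ζ ≥ 1, so the response is non-oscillatory: peak overshoot = 0%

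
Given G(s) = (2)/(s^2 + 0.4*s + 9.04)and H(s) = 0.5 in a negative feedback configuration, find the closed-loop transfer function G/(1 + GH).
Closed-loop T = G/(1+GH).
Numerator: G_num * H_den = 2.
Denominator: G_den * H_den + G_num * H_num = (s^2 + 0.4*s + 9.04) + (1) = s^2 + 0.4*s + 10.04.
T(s) = (2)/(s^2 + 0.4*s + 10.04)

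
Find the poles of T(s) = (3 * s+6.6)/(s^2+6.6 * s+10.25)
Set denominator = 0: s^2 + 6.6*s + 10.25 = (s + 2.5)(s + 4.1) = 0 → Poles: -2.5, -4.1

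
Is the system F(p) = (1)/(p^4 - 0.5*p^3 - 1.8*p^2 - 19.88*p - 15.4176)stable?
Denominator: p^4 - 0.5*p^3 - 1.8*p^2 - 19.88*p - 15.4176 = (p - 3.3)(p + 0.8)(p^2 + 2*p + 5.84). Poles: -0.8, -1 + 2.2j, -1 - 2.2j, 3.3. All Re(p)<0: No (unstable)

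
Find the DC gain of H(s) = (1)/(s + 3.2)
DC gain = H(0) = num(0)/den(0) = 1/3.2 = 0.3125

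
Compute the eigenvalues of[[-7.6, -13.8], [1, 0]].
Eigenvalues solve det(λI - A) = 0.
Characteristic polynomial: λ^2 + 7.6*λ + 13.8 = 0.
Factor: (λ + 3)(λ + 4.6) = 0.
Roots: -3, -4.6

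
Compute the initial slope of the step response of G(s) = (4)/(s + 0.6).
IVT: y'(0⁺) = lim_{s→∞} s²·Y(s) = lim_{s→∞} s·G(s).
deg(num) = 0, deg(den) = 1, relative degree = 1, so s·G(s) → (leading num)/(leading den) = 4/1 = 4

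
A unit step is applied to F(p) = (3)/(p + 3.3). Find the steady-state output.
FVT: lim_{t→∞} y(t) = lim_{p→0} p*Y(p) where Y(p) = F(p)/p.
= lim_{p→0} F(p) = F(0) = num(0)/den(0) = 3/3.3 = 0.9091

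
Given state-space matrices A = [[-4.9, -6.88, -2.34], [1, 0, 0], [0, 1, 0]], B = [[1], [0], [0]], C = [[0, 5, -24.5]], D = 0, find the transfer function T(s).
T(s) = C(sI - A)⁻¹B + D.
Characteristic polynomial det(sI - A) = s^3 + 4.9*s^2 + 6.88*s + 2.34.
Numerator from C·adj(sI-A)·B + D·det(sI-A) = 5*s - 24.5.
T(s) = (5*s - 24.5)/(s^3 + 4.9*s^2 + 6.88*s + 2.34)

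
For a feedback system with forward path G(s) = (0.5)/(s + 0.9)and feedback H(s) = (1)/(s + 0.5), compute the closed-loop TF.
Closed-loop T = G/(1+GH).
Numerator: G_num * H_den = 0.5*s + 0.25.
Denominator: G_den * H_den + G_num * H_num = (s^2 + 1.4*s + 0.45) + (0.5) = s^2 + 1.4*s + 0.95.
T(s) = (0.5*s + 0.25)/(s^2 + 1.4*s + 0.95)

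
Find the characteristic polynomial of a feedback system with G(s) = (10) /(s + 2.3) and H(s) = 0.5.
Characteristic poly = G_den * H_den + G_num * H_num = (s + 2.3) + (5) = s + 7.3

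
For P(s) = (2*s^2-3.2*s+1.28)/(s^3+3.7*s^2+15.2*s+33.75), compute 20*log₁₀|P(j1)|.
Substitute s = j*1: P(j1) = -0.0607219 - 0.0777953j.
|P(j1)| = sqrt(Re² + Im²) = 0.09869.
20*log₁₀(0.09869) = -20.11 dB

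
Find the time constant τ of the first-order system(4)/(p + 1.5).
First-order system: τ = -1/pole. Pole = -1.5. τ = -1/(-1.5) = 0.6667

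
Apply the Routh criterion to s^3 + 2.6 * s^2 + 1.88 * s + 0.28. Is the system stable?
Routh array:
s^3: [1, 1.88]; s^2: [2.6, 0.28]; s^1: [1.77231]; s^0: [0.28]
First column: [1, 2.6, 1.77231, 0.28]. Sign changes = 0.
Yes, stable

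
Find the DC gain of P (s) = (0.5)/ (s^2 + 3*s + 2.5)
DC gain = P(0) = num(0)/den(0) = 0.5/2.5 = 0.2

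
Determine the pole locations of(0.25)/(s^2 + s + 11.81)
Set denominator = 0: s^2 + s + 11.81 = 0 → Poles: -0.5 + 3.4j, -0.5 - 3.4j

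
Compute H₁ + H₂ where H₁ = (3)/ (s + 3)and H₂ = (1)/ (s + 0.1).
Parallel: H = H₁ + H₂ = (n₁·d₂ + n₂·d₁)/(d₁·d₂).
n₁·d₂ = 3*s + 0.3. n₂·d₁ = s + 3. Sum = 4*s + 3.3. d₁·d₂ = s^2 + 3.1*s + 0.3.
H(s) = (4*s + 3.3)/(s^2 + 3.1*s + 0.3)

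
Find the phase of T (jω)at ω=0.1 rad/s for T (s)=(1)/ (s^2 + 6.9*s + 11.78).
Substitute s = j*0.1: T(j0.1) = 0.0846708 - 0.00496371j.
∠T(j0.1) = atan2(Im, Re) = atan2(-0.00496371, 0.0846708) = -3.36°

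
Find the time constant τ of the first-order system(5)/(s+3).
First-order system: τ = -1/pole. Pole = -3. τ = -1/(-3) = 0.3333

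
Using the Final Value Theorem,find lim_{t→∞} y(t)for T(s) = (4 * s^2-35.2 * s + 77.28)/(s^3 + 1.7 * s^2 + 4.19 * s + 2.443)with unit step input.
FVT: lim_{t→∞} y(t) = lim_{s→0} s*Y(s) where Y(s) = T(s)/s.
= lim_{s→0} T(s) = T(0) = num(0)/den(0) = 77.28/2.443 = 31.63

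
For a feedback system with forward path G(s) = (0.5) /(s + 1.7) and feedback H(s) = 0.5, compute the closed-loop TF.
Closed-loop T = G/(1+GH).
Numerator: G_num * H_den = 0.5.
Denominator: G_den * H_den + G_num * H_num = (s + 1.7) + (0.25) = s + 1.95.
T(s) = (0.5)/(s + 1.95)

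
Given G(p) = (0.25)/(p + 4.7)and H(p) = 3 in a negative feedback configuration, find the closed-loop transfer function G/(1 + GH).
Closed-loop T = G/(1+GH).
Numerator: G_num * H_den = 0.25.
Denominator: G_den * H_den + G_num * H_num = (p + 4.7) + (0.75) = p + 5.45.
T(p) = (0.25)/(p + 5.45)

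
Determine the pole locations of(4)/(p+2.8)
Set denominator = 0: p + 2.8 = 0 → Poles: -2.8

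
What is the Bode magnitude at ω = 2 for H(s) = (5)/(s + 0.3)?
Substitute s = j*2: H(j2) = 0.366748 - 2.44499j.
|H(j2)| = sqrt(Re² + Im²) = 2.472.
20*log₁₀(2.472) = 7.86 dB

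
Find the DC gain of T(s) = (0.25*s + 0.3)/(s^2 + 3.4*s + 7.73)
DC gain = T(0) = num(0)/den(0) = 0.3/7.73 = 0.03881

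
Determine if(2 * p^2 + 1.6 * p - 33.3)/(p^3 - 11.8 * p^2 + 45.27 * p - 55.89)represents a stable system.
Denominator: p^3 - 11.8*p^2 + 45.27*p - 55.89 = (p - 4.5)(p - 4.6)(p - 2.7). Poles: 2.7, 4.5, 4.6. All Re(p)<0: No (unstable)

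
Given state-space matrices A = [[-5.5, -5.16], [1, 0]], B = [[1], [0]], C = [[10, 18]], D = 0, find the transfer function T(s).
T(s) = C(sI - A)⁻¹B + D.
Characteristic polynomial det(sI - A) = s^2 + 5.5*s + 5.16.
Numerator from C·adj(sI-A)·B + D·det(sI-A) = 10*s + 18.
T(s) = (10*s + 18)/(s^2 + 5.5*s + 5.16)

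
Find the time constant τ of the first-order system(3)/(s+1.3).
First-order system: τ = -1/pole. Pole = -1.3. τ = -1/(-1.3) = 0.7692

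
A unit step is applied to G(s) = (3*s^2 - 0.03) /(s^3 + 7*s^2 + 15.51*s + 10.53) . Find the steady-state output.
FVT: lim_{t→∞} y(t) = lim_{s→0} s*Y(s) where Y(s) = G(s)/s.
= lim_{s→0} G(s) = G(0) = num(0)/den(0) = -0.03/10.53 = -0.002849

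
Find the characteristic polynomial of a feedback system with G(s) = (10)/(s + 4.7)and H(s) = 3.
Characteristic poly = G_den * H_den + G_num * H_num = (s + 4.7) + (30) = s + 34.7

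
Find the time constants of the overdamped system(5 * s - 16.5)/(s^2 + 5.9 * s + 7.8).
Overdamped: real poles at -3.9, -2. τ = -1/pole → τ₁ = 0.2564, τ₂ = 0.5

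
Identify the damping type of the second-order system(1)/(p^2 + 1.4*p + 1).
Standard form: ωn²/(p²+2ζωn·p+ωn²) gives ωn=1, ζ=0.7.
Underdamped (ζ = 0.7 < 1)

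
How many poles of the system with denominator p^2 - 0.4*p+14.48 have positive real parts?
Poles: 0.2 + 3.8j, 0.2 - 3.8j. RHP poles (Re>0): 2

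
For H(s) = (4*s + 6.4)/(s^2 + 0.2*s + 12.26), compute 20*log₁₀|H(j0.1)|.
Substitute s = j*0.1: H(j0.1) = 0.522501 + 0.0318j.
|H(j0.1)| = sqrt(Re² + Im²) = 0.5235.
20*log₁₀(0.5235) = -5.62 dB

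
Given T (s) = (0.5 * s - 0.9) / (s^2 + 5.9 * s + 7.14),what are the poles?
Set denominator = 0: s^2 + 5.9*s + 7.14 = (s + 4.2)(s + 1.7) = 0 → Poles: -1.7, -4.2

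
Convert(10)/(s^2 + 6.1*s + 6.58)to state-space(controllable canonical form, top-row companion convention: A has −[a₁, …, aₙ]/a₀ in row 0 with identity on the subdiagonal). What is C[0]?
Reachable canonical form: C = numerator coefficients (right-aligned, zero-padded to length n).
num = 10, C = [[0, 10]].
C[0] = 0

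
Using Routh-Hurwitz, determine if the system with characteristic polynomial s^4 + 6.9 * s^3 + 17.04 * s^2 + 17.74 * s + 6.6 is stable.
Routh array:
s^4: [1, 17.04, 6.6]; s^3: [6.9, 17.74]; s^2: [14.469, 6.6]; s^1: [14.5926]; s^0: [6.6]
First column: [1, 6.9, 14.469, 14.5926, 6.6]. Sign changes = 0.
Yes, stable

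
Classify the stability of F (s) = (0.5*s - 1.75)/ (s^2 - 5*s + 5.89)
Denominator: s^2 - 5*s + 5.89 = (s - 1.9)(s - 3.1). Poles: 1.9, 3.1. Unstable (2 pole(s) in RHP)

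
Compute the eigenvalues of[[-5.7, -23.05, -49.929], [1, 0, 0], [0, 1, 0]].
Eigenvalues solve det(λI - A) = 0.
Characteristic polynomial: λ^3 + 5.7*λ^2 + 23.05*λ + 49.929 = 0.
Factor: (λ + 3.3)(λ^2 + 2.4*λ + 15.13) = 0.
Roots: -1.2 + 3.7j, -1.2 - 3.7j, -3.3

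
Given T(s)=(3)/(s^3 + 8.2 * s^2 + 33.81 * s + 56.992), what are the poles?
Set denominator = 0: s^3 + 8.2*s^2 + 33.81*s + 56.992 = (s + 3.2)(s^2 + 5*s + 17.81) = 0 → Poles: -2.5 + 3.4j, -2.5 - 3.4j, -3.2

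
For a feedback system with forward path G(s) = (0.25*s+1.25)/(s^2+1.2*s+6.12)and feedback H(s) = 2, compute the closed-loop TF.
Closed-loop T = G/(1+GH).
Numerator: G_num * H_den = 0.25*s + 1.25.
Denominator: G_den * H_den + G_num * H_num = (s^2 + 1.2*s + 6.12) + (0.5*s + 2.5) = s^2 + 1.7*s + 8.62.
T(s) = (0.25*s + 1.25)/(s^2 + 1.7*s + 8.62)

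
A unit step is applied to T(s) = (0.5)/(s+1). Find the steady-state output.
FVT: lim_{t→∞} y(t) = lim_{s→0} s*Y(s) where Y(s) = T(s)/s.
= lim_{s→0} T(s) = T(0) = num(0)/den(0) = 0.5/1 = 0.5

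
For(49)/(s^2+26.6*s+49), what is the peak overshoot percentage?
Standard form: ωn²/(s²+2ζωn·s+ωn²) → ωn = 7, ζ = 1.9.
ζ ≥ 1, so the response is non-oscillatory: peak overshoot = 0%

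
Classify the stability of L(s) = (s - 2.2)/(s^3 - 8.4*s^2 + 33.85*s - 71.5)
Denominator: s^3 - 8.4*s^2 + 33.85*s - 71.5 = (s - 4.4)(s^2 - 4*s + 16.25). Poles: 2 + 3.5j, 2 - 3.5j, 4.4. Unstable (3 pole(s) in RHP)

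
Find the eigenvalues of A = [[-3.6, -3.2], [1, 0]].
Eigenvalues solve det(λI - A) = 0.
Characteristic polynomial: λ^2 + 3.6*λ + 3.2 = 0.
Factor: (λ + 2)(λ + 1.6) = 0.
Roots: -1.6, -2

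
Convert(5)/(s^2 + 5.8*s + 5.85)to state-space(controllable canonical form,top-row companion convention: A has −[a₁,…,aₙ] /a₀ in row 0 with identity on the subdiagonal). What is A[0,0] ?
Reachable canonical form for den = s^2 + 5.8*s + 5.85: top row of A = -[a₁,a₂,...,aₙ]/a₀, ones on the subdiagonal, zeros elsewhere.
A = [[-5.8, -5.85], [1, 0]].
A[0,0] = -5.8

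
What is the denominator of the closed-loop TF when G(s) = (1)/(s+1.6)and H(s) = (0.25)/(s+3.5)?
Characteristic poly = G_den * H_den + G_num * H_num = (s^2 + 5.1*s + 5.6) + (0.25) = s^2 + 5.1*s + 5.85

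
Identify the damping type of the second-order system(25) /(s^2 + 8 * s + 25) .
Standard form: ωn²/(s²+2ζωn·s+ωn²) gives ωn=5, ζ=0.8.
Underdamped (ζ = 0.8 < 1)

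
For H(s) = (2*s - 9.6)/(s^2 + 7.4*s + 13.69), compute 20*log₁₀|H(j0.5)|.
Substitute s = j*0.5: H(j0.5) = -0.644924 + 0.251951j.
|H(j0.5)| = sqrt(Re² + Im²) = 0.6924.
20*log₁₀(0.6924) = -3.19 dB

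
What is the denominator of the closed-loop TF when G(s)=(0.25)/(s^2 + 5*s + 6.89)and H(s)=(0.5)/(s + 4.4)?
Characteristic poly = G_den * H_den + G_num * H_num = (s^3 + 9.4*s^2 + 28.89*s + 30.316) + (0.125) = s^3 + 9.4*s^2 + 28.89*s + 30.441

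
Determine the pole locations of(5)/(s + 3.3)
Set denominator = 0: s + 3.3 = 0 → Poles: -3.3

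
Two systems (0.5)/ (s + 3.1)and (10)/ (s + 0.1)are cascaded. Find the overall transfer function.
Series: H = H₁ · H₂ = (n₁·n₂)/(d₁·d₂).
Num: n₁·n₂ = 5. Den: d₁·d₂ = s^2 + 3.2*s + 0.31.
H(s) = (5)/(s^2 + 3.2*s + 0.31)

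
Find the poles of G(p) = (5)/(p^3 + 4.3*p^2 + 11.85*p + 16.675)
Set denominator = 0: p^3 + 4.3*p^2 + 11.85*p + 16.675 = (p + 2.3)(p^2 + 2*p + 7.25) = 0 → Poles: -1 + 2.5j, -1 - 2.5j, -2.3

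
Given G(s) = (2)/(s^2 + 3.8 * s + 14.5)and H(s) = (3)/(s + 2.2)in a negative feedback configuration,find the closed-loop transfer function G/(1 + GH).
Closed-loop T = G/(1+GH).
Numerator: G_num * H_den = 2*s + 4.4.
Denominator: G_den * H_den + G_num * H_num = (s^3 + 6*s^2 + 22.86*s + 31.9) + (6) = s^3 + 6*s^2 + 22.86*s + 37.9.
T(s) = (2*s + 4.4)/(s^3 + 6*s^2 + 22.86*s + 37.9)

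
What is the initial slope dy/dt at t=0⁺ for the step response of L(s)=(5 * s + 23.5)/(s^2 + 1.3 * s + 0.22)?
IVT: y'(0⁺) = lim_{s→∞} s²·Y(s) = lim_{s→∞} s·L(s).
deg(num) = 1, deg(den) = 2, relative degree = 1, so s·L(s) → (leading num)/(leading den) = 5/1 = 5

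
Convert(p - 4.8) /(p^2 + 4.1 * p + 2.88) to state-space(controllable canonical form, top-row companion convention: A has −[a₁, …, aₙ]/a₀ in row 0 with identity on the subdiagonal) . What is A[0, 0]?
Reachable canonical form for den = p^2 + 4.1*p + 2.88: top row of A = -[a₁,a₂,...,aₙ]/a₀, ones on the subdiagonal, zeros elsewhere.
A = [[-4.1, -2.88], [1, 0]].
A[0,0] = -4.1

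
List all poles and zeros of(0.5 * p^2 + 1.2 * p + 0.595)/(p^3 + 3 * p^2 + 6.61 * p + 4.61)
Set denominator = 0: p^3 + 3*p^2 + 6.61*p + 4.61 = (p + 1)(p^2 + 2*p + 4.61) = 0 → Poles: -1, -1 + 1.9j, -1 - 1.9j
Set numerator = 0: 0.5*p^2 + 1.2*p + 0.595 = 0.5*(p + 1.7)(p + 0.7) = 0 → Zeros: -0.7, -1.7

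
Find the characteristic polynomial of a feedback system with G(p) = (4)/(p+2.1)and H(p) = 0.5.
Characteristic poly = G_den * H_den + G_num * H_num = (p + 2.1) + (2) = p + 4.1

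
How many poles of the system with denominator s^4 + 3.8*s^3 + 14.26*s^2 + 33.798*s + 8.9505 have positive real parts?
s^4 + 3.8*s^3 + 14.26*s^2 + 33.798*s + 8.9505 = (s + 0.3)(s + 2.7)(s^2 + 0.8*s + 11.05). Poles: -0.3, -0.4 + 3.3j, -0.4 - 3.3j, -2.7. RHP poles (Re>0): 0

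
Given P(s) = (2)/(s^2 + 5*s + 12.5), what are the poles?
Set denominator = 0: s^2 + 5*s + 12.5 = 0 → Poles: -2.5 + 2.5j, -2.5 - 2.5j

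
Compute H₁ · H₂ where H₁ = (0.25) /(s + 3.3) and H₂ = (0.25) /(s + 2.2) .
Series: H = H₁ · H₂ = (n₁·n₂)/(d₁·d₂).
Num: n₁·n₂ = 0.0625. Den: d₁·d₂ = s^2 + 5.5*s + 7.26.
H(s) = (0.0625)/(s^2 + 5.5*s + 7.26)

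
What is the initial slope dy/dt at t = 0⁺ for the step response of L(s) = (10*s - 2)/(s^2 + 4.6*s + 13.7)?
IVT: y'(0⁺) = lim_{s→∞} s²·Y(s) = lim_{s→∞} s·L(s).
deg(num) = 1, deg(den) = 2, relative degree = 1, so s·L(s) → (leading num)/(leading den) = 10/1 = 10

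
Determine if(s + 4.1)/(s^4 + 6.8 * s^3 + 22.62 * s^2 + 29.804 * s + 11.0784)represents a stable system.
Denominator: s^4 + 6.8*s^3 + 22.62*s^2 + 29.804*s + 11.0784 = (s + 0.6)(s + 1.6)(s^2 + 4.6*s + 11.54). Poles: -0.6, -1.6, -2.3 + 2.5j, -2.3 - 2.5j. All Re(p)<0: Yes (stable)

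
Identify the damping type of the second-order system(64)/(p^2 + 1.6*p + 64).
Standard form: ωn²/(p²+2ζωn·p+ωn²) gives ωn=8, ζ=0.1.
Underdamped (ζ = 0.1 < 1)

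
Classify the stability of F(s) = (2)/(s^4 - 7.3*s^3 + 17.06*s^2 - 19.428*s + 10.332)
Denominator: s^4 - 7.3*s^3 + 17.06*s^2 - 19.428*s + 10.332 = (s - 4.2)(s - 1.5)(s^2 - 1.6*s + 1.64). Poles: 0.8 + 1j, 0.8 - 1j, 1.5, 4.2. Unstable (4 pole(s) in RHP)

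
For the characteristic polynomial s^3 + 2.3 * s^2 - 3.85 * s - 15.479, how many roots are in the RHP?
s^3 + 2.3*s^2 - 3.85*s - 15.479 = (s - 2.3)(s^2 + 4.6*s + 6.73). Poles: -2.3 + 1.2j, -2.3 - 1.2j, 2.3. RHP poles (Re>0): 1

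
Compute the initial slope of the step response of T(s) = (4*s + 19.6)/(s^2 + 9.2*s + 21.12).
IVT: y'(0⁺) = lim_{s→∞} s²·Y(s) = lim_{s→∞} s·T(s).
deg(num) = 1, deg(den) = 2, relative degree = 1, so s·T(s) → (leading num)/(leading den) = 4/1 = 4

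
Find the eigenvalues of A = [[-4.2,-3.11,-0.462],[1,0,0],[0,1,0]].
Eigenvalues solve det(λI - A) = 0.
Characteristic polynomial: λ^3 + 4.2*λ^2 + 3.11*λ + 0.462 = 0.
Factor: (λ + 0.2)(λ + 0.7)(λ + 3.3) = 0.
Roots: -0.2, -0.7, -3.3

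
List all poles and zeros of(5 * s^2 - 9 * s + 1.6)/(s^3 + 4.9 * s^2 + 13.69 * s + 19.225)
Set denominator = 0: s^3 + 4.9*s^2 + 13.69*s + 19.225 = (s + 2.5)(s^2 + 2.4*s + 7.69) = 0 → Poles: -1.2 + 2.5j, -1.2 - 2.5j, -2.5
Set numerator = 0: 5*s^2 - 9*s + 1.6 = 5*(s - 0.2)(s - 1.6) = 0 → Zeros: 0.2, 1.6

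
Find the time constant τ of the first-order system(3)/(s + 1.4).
First-order system: τ = -1/pole. Pole = -1.4. τ = -1/(-1.4) = 0.7143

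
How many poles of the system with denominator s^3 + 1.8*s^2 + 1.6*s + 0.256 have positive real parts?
s^3 + 1.8*s^2 + 1.6*s + 0.256 = (s + 0.2)(s^2 + 1.6*s + 1.28). Poles: -0.2, -0.8 + 0.8j, -0.8 - 0.8j. RHP poles (Re>0): 0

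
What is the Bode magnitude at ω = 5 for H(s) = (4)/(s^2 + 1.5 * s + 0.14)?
Substitute s = j*5: H(j5) = -0.147478 - 0.0444926j.
|H(j5)| = sqrt(Re² + Im²) = 0.154.
20*log₁₀(0.154) = -16.25 dB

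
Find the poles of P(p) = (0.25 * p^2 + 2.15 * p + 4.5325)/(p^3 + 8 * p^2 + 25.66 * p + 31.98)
Set denominator = 0: p^3 + 8*p^2 + 25.66*p + 31.98 = (p + 3)(p^2 + 5*p + 10.66) = 0 → Poles: -2.5 + 2.1j, -2.5 - 2.1j, -3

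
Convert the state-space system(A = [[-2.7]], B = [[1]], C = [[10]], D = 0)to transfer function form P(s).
P(s) = C(sI - A)⁻¹B + D.
Characteristic polynomial det(sI - A) = s + 2.7.
Numerator from C·adj(sI-A)·B + D·det(sI-A) = 10.
P(s) = (10)/(s + 2.7)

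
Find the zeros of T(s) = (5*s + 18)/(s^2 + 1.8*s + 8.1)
Set numerator = 0: 5*s + 18 = 0 → Zeros: -3.6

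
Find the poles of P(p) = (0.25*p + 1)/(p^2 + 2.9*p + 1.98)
Set denominator = 0: p^2 + 2.9*p + 1.98 = (p + 1.1)(p + 1.8) = 0 → Poles: -1.1, -1.8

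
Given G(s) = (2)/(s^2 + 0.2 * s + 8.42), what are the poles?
Set denominator = 0: s^2 + 0.2*s + 8.42 = 0 → Poles: -0.1 + 2.9j, -0.1 - 2.9j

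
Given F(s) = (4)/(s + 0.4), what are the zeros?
Numerator is a nonzero constant (4) → Zeros: none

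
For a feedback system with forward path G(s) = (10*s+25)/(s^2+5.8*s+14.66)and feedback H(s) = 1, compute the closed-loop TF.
Closed-loop T = G/(1+GH).
Numerator: G_num * H_den = 10*s + 25.
Denominator: G_den * H_den + G_num * H_num = (s^2 + 5.8*s + 14.66) + (10*s + 25) = s^2 + 15.8*s + 39.66.
T(s) = (10*s + 25)/(s^2 + 15.8*s + 39.66)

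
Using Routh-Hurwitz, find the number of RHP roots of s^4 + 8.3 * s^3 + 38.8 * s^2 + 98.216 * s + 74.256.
Routh array:
s^4: [1, 38.8, 74.256]; s^3: [8.3, 98.216]; s^2: [26.9667, 74.256]; s^1: [75.361]; s^0: [74.256]
First column: [1, 8.3, 26.9667, 75.361, 74.256]. Sign changes = RHP roots = 0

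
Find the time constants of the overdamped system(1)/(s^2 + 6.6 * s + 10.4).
Overdamped: real poles at -2.6, -4. τ = -1/pole → τ₁ = 0.3846, τ₂ = 0.25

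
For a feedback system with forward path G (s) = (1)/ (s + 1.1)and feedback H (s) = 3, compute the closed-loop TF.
Closed-loop T = G/(1+GH).
Numerator: G_num * H_den = 1.
Denominator: G_den * H_den + G_num * H_num = (s + 1.1) + (3) = s + 4.1.
T(s) = (1)/(s + 4.1)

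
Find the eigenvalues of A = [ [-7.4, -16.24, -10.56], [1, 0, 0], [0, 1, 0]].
Eigenvalues solve det(λI - A) = 0.
Characteristic polynomial: λ^3 + 7.4*λ^2 + 16.24*λ + 10.56 = 0.
Factor: (λ + 2.2)(λ + 1.2)(λ + 4) = 0.
Roots: -1.2, -2.2, -4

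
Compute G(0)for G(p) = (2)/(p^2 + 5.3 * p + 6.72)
DC gain = G(0) = num(0)/den(0) = 2/6.72 = 0.2976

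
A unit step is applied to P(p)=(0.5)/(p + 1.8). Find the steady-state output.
FVT: lim_{t→∞} y(t) = lim_{p→0} p*Y(p) where Y(p) = P(p)/p.
= lim_{p→0} P(p) = P(0) = num(0)/den(0) = 0.5/1.8 = 0.2778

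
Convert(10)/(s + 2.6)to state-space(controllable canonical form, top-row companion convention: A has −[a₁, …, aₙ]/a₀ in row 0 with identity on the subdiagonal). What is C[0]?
Reachable canonical form: C = numerator coefficients (right-aligned, zero-padded to length n).
num = 10, C = [[10]].
C[0] = 10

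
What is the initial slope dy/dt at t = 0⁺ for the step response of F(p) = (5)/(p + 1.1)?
IVT: y'(0⁺) = lim_{p→∞} p²·Y(p) = lim_{p→∞} p·F(p).
deg(num) = 0, deg(den) = 1, relative degree = 1, so p·F(p) → (leading num)/(leading den) = 5/1 = 5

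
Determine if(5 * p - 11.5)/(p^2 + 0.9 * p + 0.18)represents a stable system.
Denominator: p^2 + 0.9*p + 0.18 = (p + 0.6)(p + 0.3). Poles: -0.3, -0.6. All Re(p)<0: Yes (stable)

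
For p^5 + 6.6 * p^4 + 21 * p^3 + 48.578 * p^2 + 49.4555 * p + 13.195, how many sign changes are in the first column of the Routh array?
Routh array:
p^5: [1, 21, 49.4555]; p^4: [6.6, 48.578, 13.195]; p^3: [13.6397, 47.4563]; p^2: [25.6148, 13.195]; p^1: [40.43]; p^0: [13.195]
First column: [1, 6.6, 13.6397, 25.6148, 40.43, 13.195]. Sign changes = 0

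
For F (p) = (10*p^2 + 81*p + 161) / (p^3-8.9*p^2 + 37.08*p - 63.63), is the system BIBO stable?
Denominator: p^3 - 8.9*p^2 + 37.08*p - 63.63 = (p - 3.5)(p^2 - 5.4*p + 18.18). Poles: 2.7 + 3.3j, 2.7 - 3.3j, 3.5. All Re(p)<0: No (unstable)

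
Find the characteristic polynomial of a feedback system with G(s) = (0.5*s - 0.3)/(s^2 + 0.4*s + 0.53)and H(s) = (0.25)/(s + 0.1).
Characteristic poly = G_den * H_den + G_num * H_num = (s^3 + 0.5*s^2 + 0.57*s + 0.053) + (0.125*s - 0.075) = s^3 + 0.5*s^2 + 0.695*s - 0.022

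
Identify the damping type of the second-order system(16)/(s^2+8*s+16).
Standard form: ωn²/(s²+2ζωn·s+ωn²) gives ωn=4, ζ=1.
Critically damped (ζ = 1)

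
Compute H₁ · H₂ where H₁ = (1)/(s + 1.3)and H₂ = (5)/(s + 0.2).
Series: H = H₁ · H₂ = (n₁·n₂)/(d₁·d₂).
Num: n₁·n₂ = 5. Den: d₁·d₂ = s^2 + 1.5*s + 0.26.
H(s) = (5)/(s^2 + 1.5*s + 0.26)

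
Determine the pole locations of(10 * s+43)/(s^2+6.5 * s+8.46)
Set denominator = 0: s^2 + 6.5*s + 8.46 = (s + 1.8)(s + 4.7) = 0 → Poles: -1.8, -4.7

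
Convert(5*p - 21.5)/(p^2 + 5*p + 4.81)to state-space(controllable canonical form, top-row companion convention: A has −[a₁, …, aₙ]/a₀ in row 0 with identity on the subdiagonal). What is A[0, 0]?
Reachable canonical form for den = p^2 + 5*p + 4.81: top row of A = -[a₁,a₂,...,aₙ]/a₀, ones on the subdiagonal, zeros elsewhere.
A = [[-5, -4.81], [1, 0]].
A[0,0] = -5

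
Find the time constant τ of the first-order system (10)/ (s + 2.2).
First-order system: τ = -1/pole. Pole = -2.2. τ = -1/(-2.2) = 0.4545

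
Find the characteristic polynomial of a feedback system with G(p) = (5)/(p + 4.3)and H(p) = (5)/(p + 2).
Characteristic poly = G_den * H_den + G_num * H_num = (p^2 + 6.3*p + 8.6) + (25) = p^2 + 6.3*p + 33.6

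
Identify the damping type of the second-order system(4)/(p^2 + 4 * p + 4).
Standard form: ωn²/(p²+2ζωn·p+ωn²) gives ωn=2, ζ=1.
Critically damped (ζ = 1)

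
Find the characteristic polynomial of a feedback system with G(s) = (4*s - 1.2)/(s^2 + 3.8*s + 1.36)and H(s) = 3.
Characteristic poly = G_den * H_den + G_num * H_num = (s^2 + 3.8*s + 1.36) + (12*s - 3.6) = s^2 + 15.8*s - 2.24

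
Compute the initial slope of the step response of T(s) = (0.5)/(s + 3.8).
IVT: y'(0⁺) = lim_{s→∞} s²·Y(s) = lim_{s→∞} s·T(s).
deg(num) = 0, deg(den) = 1, relative degree = 1, so s·T(s) → (leading num)/(leading den) = 0.5/1 = 0.5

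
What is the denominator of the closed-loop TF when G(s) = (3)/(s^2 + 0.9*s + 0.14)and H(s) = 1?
Characteristic poly = G_den * H_den + G_num * H_num = (s^2 + 0.9*s + 0.14) + (3) = s^2 + 0.9*s + 3.14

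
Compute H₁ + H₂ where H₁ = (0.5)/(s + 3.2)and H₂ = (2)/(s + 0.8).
Parallel: H = H₁ + H₂ = (n₁·d₂ + n₂·d₁)/(d₁·d₂).
n₁·d₂ = 0.5*s + 0.4. n₂·d₁ = 2*s + 6.4. Sum = 2.5*s + 6.8. d₁·d₂ = s^2 + 4*s + 2.56.
H(s) = (2.5*s + 6.8)/(s^2 + 4*s + 2.56)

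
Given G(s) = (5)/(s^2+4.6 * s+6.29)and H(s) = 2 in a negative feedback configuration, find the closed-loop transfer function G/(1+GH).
Closed-loop T = G/(1+GH).
Numerator: G_num * H_den = 5.
Denominator: G_den * H_den + G_num * H_num = (s^2 + 4.6*s + 6.29) + (10) = s^2 + 4.6*s + 16.29.
T(s) = (5)/(s^2 + 4.6*s + 16.29)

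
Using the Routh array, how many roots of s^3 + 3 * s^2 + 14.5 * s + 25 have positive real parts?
Routh array:
s^3: [1, 14.5]; s^2: [3, 25]; s^1: [6.16667]; s^0: [25]
First column: [1, 3, 6.16667, 25]. Sign changes = RHP roots = 0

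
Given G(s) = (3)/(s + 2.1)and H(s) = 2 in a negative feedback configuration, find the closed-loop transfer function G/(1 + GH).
Closed-loop T = G/(1+GH).
Numerator: G_num * H_den = 3.
Denominator: G_den * H_den + G_num * H_num = (s + 2.1) + (6) = s + 8.1.
T(s) = (3)/(s + 8.1)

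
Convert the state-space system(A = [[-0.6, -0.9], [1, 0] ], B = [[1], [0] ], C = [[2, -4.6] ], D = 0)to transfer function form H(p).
H(p) = C(pI - A)⁻¹B + D.
Characteristic polynomial det(pI - A) = p^2 + 0.6*p + 0.9.
Numerator from C·adj(pI-A)·B + D·det(pI-A) = 2*p - 4.6.
H(p) = (2*p - 4.6)/(p^2 + 0.6*p + 0.9)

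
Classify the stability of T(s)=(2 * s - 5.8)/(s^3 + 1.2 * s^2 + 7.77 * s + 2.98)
Denominator: s^3 + 1.2*s^2 + 7.77*s + 2.98 = (s + 0.4)(s^2 + 0.8*s + 7.45). Poles: -0.4, -0.4 + 2.7j, -0.4 - 2.7j. Stable (all poles in LHP)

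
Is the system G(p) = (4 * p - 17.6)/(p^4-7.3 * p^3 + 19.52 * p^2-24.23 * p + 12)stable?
Denominator: p^4 - 7.3*p^3 + 19.52*p^2 - 24.23*p + 12 = (p - 1.5)(p - 3.2)(p^2 - 2.6*p + 2.5). Poles: 1.3 + 0.9j, 1.3 - 0.9j, 1.5, 3.2. All Re(p)<0: No (unstable)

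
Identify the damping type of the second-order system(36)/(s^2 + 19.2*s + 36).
Standard form: ωn²/(s²+2ζωn·s+ωn²) gives ωn=6, ζ=1.6.
Overdamped (ζ = 1.6 > 1)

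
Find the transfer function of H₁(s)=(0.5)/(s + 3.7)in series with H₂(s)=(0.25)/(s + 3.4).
Series: H = H₁ · H₂ = (n₁·n₂)/(d₁·d₂).
Num: n₁·n₂ = 0.125. Den: d₁·d₂ = s^2 + 7.1*s + 12.58.
H(s) = (0.125)/(s^2 + 7.1*s + 12.58)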